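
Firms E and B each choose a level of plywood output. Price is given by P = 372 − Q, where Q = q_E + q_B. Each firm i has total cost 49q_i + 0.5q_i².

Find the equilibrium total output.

Firm E's profit: π = q_E(372 − (q_E + q_B)) − 49q_E − 0.5q_E².
∂π/∂q_E = 323 − 3q_E − q_B = 0, so q_E = 323/3 − (1/3)q_B.
The game is symmetric, so in equilibrium q_B = q_E: the reaction function gives (4/3)q_E = 323/3, hence q_E = 80.75.
Total output: 80.75 + 80.75 = 161.5.

161.5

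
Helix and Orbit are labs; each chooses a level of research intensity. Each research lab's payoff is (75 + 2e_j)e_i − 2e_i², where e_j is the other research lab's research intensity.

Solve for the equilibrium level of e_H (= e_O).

Helix's payoff is (75 + 2e_O)e_H − 2e_H².
∂π/∂e_H = 75 + 2e_O − 4e_H = 0, so e_H = 18.75 + 0.5e_O.
By symmetry e_O = e_H; substituting into the reaction function, 0.5e_H = 18.75 and e_H = 37.5.

37.5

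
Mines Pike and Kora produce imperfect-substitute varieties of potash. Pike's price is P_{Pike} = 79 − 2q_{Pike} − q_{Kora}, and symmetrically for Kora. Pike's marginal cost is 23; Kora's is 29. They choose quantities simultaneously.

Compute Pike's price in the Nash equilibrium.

Mine Pike's profit: π = q_{Pike}(79 − 2q_{Pike} − q_{Kora}) − 23q_{Pike}.
∂π/∂q_{Pike} = 56 − 4q_{Pike} − q_{Kora} = 0 ⇒ q_{Pike} = 14 − 0.25q_{Kora}.
Similarly q_{Kora} = 12.5 − 0.25q_{Pike}.
Solving the two reaction functions simultaneously: (1 − (−0.25)(−0.25))q_{Pike} = 14 − 0.25·12.5, so 0.9375q_{Pike} = 10.875 and q_{Pike} = 11.6.
Then q_{Kora} = 12.5 − 0.25·11.6 = 9.6.
P_{Pike} = 79 − 2·11.6 − 9.6 = 46.2.

46.2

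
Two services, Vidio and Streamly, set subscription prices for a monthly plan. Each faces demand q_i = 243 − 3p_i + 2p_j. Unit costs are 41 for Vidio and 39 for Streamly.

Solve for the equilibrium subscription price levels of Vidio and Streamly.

Vidio's profit: π = (p_{Vidio} − 41)(243 − 3p_{Vidio} + 2p_{Streamly}).
∂π/∂p_{Vidio} = 366 − 6p_{Vidio} + 2p_{Streamly} = 0 ⇒ p_{Vidio} = 61 + (1/3)p_{Streamly}.
Similarly p_{Streamly} = 60 + (1/3)p_{Vidio}.
Solving the two reaction functions simultaneously: (1 − (1/3)(1/3))p_{Vidio} = 61 + (1/3)·60, so (8/9)p_{Vidio} = 81 and p_{Vidio} = 91.125.
Then p_{Streamly} = 60 + (1/3)·91.125 = 90.375.

91.125, 90.375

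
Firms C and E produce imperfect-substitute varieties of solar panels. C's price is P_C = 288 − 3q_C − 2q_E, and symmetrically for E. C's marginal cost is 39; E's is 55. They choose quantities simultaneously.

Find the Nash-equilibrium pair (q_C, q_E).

Firm C's profit: π = q_C(288 − 3q_C − 2q_E) − 39q_C.
∂π/∂q_C = 249 − 6q_C − 2q_E = 0 ⇒ q_C = 41.5 − (1/3)q_E.
Similarly q_E = 233/6 − (1/3)q_C.
Substituting the second reaction function into the first: q_C = 41.5 − (1/3)(233/6 − (1/3)q_C), which gives (8/9)q_C = 257/9 ⇒ q_C = 32.125.
Then q_E = 233/6 − (1/3)·32.125 = 28.125.

32.125, 28.125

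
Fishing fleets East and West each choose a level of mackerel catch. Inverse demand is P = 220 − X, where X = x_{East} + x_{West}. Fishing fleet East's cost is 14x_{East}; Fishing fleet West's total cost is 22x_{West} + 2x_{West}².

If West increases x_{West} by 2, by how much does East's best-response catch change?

-1

Fishing fleet East's profit: π = x_{East}(220 − (x_{East} + x_{West})) − 14x_{East}.
∂π/∂x_{East} = 206 − 2x_{East} − x_{West} = 0, so x_{East} = 103 − 0.5x_{West}.
The reaction-function slope is −0.5, so a 2-unit rise in x_{West} moves x_{East} by −0.5 × 2 = −1. East's best response falls — the actions are strategic substitutes.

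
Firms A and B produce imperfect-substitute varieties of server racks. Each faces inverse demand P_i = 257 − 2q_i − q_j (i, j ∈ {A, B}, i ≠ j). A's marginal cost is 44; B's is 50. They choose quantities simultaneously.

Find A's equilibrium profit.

3698

Firm A's profit: π = q_A(257 − 2q_A − q_B) − 44q_A.
∂π/∂q_A = 213 − 4q_A − q_B = 0 ⇒ q_A = 53.25 − 0.25q_B.
Similarly q_B = 51.75 − 0.25q_A.
Substituting the second reaction function into the first: q_A = 53.25 − 0.25(51.75 − 0.25q_A), which gives 0.9375q_A = 40.3125 ⇒ q_A = 43.
Then q_B = 51.75 − 0.25·43 = 41.
P_A = 257 − 2·43 − 41 = 130.
Profit = (130 − 44)·43 = 3698.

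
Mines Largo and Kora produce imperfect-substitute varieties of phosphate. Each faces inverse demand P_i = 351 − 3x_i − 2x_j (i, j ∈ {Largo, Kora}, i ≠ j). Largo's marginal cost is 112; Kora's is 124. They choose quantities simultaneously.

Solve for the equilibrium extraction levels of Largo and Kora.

30.625, 27.625

Mine Largo's profit: π = x_{Largo}(351 − 3x_{Largo} − 2x_{Kora}) − 112x_{Largo}.
∂π/∂x_{Largo} = 239 − 6x_{Largo} − 2x_{Kora} = 0 ⇒ x_{Largo} = 239/6 − (1/3)x_{Kora}.
Similarly x_{Kora} = 227/6 − (1/3)x_{Largo}.
Substituting the second reaction function into the first: x_{Largo} = 239/6 − (1/3)(227/6 − (1/3)x_{Largo}), which gives (8/9)x_{Largo} = 245/9 ⇒ x_{Largo} = 30.625.
Then x_{Kora} = 227/6 − (1/3)·30.625 = 27.625.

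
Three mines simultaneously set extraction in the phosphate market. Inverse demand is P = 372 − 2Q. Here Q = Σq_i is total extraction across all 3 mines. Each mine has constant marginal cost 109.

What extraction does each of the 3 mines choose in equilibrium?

A representative mine's profit is π_i = q_i(372 − 2Q) − 109q_i, with Q = q_i + Σ_{j≠i} q_j.
First-order condition: 263 − 4q_i − 2Σ_{j≠i} q_j = 0.
Imposing symmetry (q_j = q for all j) turns Σ_{j≠i} q_j into 2q, so 263 = 8q and q = 32.875.

32.875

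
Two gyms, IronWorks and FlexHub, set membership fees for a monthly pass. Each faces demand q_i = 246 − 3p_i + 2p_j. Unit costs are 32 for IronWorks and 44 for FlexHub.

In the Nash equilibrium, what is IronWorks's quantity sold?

IronWorks's profit: π = (p_{IronWorks} − 32)(246 − 3p_{IronWorks} + 2p_{FlexHub}).
∂π/∂p_{IronWorks} = 342 − 6p_{IronWorks} + 2p_{FlexHub} = 0 ⇒ p_{IronWorks} = 57 + (1/3)p_{FlexHub}.
Similarly p_{FlexHub} = 63 + (1/3)p_{IronWorks}.
Plugging p_{FlexHub} into IronWorks's best response: p_{IronWorks} = 57 + (1/3)(63 + (1/3)p_{IronWorks}) ⇒ (8/9)p_{IronWorks} = 78, so p_{IronWorks} = 87.75.
Then p_{FlexHub} = 63 + (1/3)·87.75 = 92.25.
q_{IronWorks} = 246 − 3·87.75 + 2·92.25 = 167.25.

167.25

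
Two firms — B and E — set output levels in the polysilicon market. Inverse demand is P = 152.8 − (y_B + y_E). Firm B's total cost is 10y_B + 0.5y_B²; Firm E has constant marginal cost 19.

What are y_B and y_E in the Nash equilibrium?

Firm B's profit: π = y_B(152.8 − (y_B + y_E)) − 10y_B − 0.5y_B².
∂π/∂y_B = 142.8 − 3y_B − y_E = 0, so y_B = 47.6 − (1/3)y_E.
For E: ∂π/∂y_E = 133.8 − 2y_E − y_B = 0 ⇒ y_E = 66.9 − 0.5y_B.
Plugging y_E into B's best response: y_B = 47.6 − (1/3)(66.9 − 0.5y_B) ⇒ (5/6)y_B = 25.3, so y_B = 30.36.
Then y_E = 66.9 − 0.5·30.36 = 51.72.

30.36, 51.72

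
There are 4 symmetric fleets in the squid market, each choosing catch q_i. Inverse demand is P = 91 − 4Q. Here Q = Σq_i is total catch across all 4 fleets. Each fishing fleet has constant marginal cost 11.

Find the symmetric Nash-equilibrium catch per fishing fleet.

4

A representative fishing fleet's profit is π_i = q_i(91 − 4Q) − 11q_i, with Q = q_i + Σ_{j≠i} q_j.
First-order condition: 80 − 8q_i − 4Σ_{j≠i} q_j = 0.
Imposing symmetry (q_j = q for all j) turns Σ_{j≠i} q_j into 3q, so 80 = 20q and q = 4.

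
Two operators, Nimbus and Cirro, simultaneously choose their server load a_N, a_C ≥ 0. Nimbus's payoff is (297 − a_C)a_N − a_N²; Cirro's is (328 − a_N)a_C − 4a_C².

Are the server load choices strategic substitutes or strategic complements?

strategic substitutes

Expanding Nimbus's payoff: 297a_N − a_Ca_N − a_N².
∂π/∂a_N = 297 − a_C − 2a_N = 0, so a_N = 148.5 − 0.5a_C.
The best-response slope da_N/da_C = −0.5 < 0: the reaction function is downward-sloping, so the choices are strategic substitutes.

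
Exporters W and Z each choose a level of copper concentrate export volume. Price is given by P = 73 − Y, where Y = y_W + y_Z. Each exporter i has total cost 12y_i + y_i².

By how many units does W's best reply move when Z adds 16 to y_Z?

Exporter W's profit: π = y_W(73 − (y_W + y_Z)) − 12y_W − y_W².
∂π/∂y_W = 61 − 4y_W − y_Z = 0, so y_W = 15.25 − 0.25y_Z.
The reaction-function slope is −0.25, so a 16-unit rise in y_Z moves y_W by −0.25 × 16 = −4. W's best response falls — the actions are strategic substitutes.

-4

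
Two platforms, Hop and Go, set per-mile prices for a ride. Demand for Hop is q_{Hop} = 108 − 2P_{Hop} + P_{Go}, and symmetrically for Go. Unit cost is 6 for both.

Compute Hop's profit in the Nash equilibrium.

Hop's profit: π = (P_{Hop} − 6)(108 − 2P_{Hop} + P_{Go}).
∂π/∂P_{Hop} = 120 − 4P_{Hop} + P_{Go} = 0 ⇒ P_{Hop} = 30 + 0.25P_{Go}.
By symmetry P_{Go} = P_{Hop}; substituting into the reaction function, 0.75P_{Hop} = 30 and P_{Hop} = 40.
q_{Hop} = 108 − 2·40 + 40 = 68.
Profit = (40 − 6)·68 = 2312.

2312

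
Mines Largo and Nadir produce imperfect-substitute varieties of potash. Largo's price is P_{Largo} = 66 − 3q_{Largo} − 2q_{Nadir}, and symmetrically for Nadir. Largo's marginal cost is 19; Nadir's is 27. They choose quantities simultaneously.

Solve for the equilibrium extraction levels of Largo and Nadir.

6.375, 4.375

Mine Largo's profit: π = q_{Largo}(66 − 3q_{Largo} − 2q_{Nadir}) − 19q_{Largo}.
∂π/∂q_{Largo} = 47 − 6q_{Largo} − 2q_{Nadir} = 0 ⇒ q_{Largo} = 47/6 − (1/3)q_{Nadir}.
Similarly q_{Nadir} = 6.5 − (1/3)q_{Largo}.
Solving the two reaction functions simultaneously: (1 − (−1/3)(−1/3))q_{Largo} = 47/6 − (1/3)·6.5, so (8/9)q_{Largo} = 17/3 and q_{Largo} = 6.375.
Then q_{Nadir} = 6.5 − (1/3)·6.375 = 4.375.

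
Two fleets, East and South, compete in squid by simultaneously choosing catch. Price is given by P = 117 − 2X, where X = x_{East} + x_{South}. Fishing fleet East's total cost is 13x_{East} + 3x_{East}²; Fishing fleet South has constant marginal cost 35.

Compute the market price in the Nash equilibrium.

69

Fishing fleet East's profit: π = x_{East}(117 − 2(x_{East} + x_{South})) − 13x_{East} − 3x_{East}².
∂π/∂x_{East} = 104 − 10x_{East} − 2x_{South} = 0, so x_{East} = 10.4 − 0.2x_{South}.
For South: ∂π/∂x_{South} = 82 − 4x_{South} − 2x_{East} = 0 ⇒ x_{South} = 20.5 − 0.5x_{East}.
Solving the two reaction functions simultaneously: (1 − (−0.2)(−0.5))x_{East} = 10.4 − 0.2·20.5, so 0.9x_{East} = 6.3 and x_{East} = 7.
Then x_{South} = 20.5 − 0.5·7 = 17.
Equilibrium price: P = 117 − 2·24 = 69.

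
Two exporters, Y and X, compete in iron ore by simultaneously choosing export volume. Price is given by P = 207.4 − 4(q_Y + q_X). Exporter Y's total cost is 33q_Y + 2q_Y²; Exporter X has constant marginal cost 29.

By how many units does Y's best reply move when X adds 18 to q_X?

-6

Exporter Y's profit: π = q_Y(207.4 − 4(q_Y + q_X)) − 33q_Y − 2q_Y².
∂π/∂q_Y = 174.4 − 12q_Y − 4q_X = 0, so q_Y = 218/15 − (1/3)q_X.
The reaction-function slope is −1/3, so an 18-unit rise in q_X moves q_Y by −1/3 × 18 = −6. Y's best response falls — the actions are strategic substitutes.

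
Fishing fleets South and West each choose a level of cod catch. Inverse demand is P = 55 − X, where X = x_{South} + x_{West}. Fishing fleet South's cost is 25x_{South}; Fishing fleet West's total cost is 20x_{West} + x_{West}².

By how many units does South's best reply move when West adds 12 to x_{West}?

-6

Fishing fleet South's profit: π = x_{South}(55 − (x_{South} + x_{West})) − 25x_{South}.
∂π/∂x_{South} = 30 − 2x_{South} − x_{West} = 0, so x_{South} = 15 − 0.5x_{West}.
The reaction-function slope is −0.5, so a 12-unit rise in x_{West} moves x_{South} by −0.5 × 12 = −6. South's best response falls — the actions are strategic substitutes.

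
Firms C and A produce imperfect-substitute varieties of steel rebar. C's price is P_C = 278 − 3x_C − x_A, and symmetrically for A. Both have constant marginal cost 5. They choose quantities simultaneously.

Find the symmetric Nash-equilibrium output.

Firm C's profit: π = x_C(278 − 3x_C − x_A) − 5x_C.
∂π/∂x_C = 273 − 6x_C − x_A = 0 ⇒ x_C = 45.5 − (1/6)x_A.
Setting x_C = x_A in the reaction function: x_C = 45.5 − (1/6)x_C, so x_C = 45.5 / (7/6) = 39.

39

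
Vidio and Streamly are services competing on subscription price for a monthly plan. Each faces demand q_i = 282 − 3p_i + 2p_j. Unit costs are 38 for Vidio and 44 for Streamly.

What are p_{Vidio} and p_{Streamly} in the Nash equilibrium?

100.125, 102.375

Vidio's profit: π = (p_{Vidio} − 38)(282 − 3p_{Vidio} + 2p_{Streamly}).
∂π/∂p_{Vidio} = 396 − 6p_{Vidio} + 2p_{Streamly} = 0 ⇒ p_{Vidio} = 66 + (1/3)p_{Streamly}.
Similarly p_{Streamly} = 69 + (1/3)p_{Vidio}.
Plugging p_{Streamly} into Vidio's best response: p_{Vidio} = 66 + (1/3)(69 + (1/3)p_{Vidio}) ⇒ (8/9)p_{Vidio} = 89, so p_{Vidio} = 100.125.
Then p_{Streamly} = 69 + (1/3)·100.125 = 102.375.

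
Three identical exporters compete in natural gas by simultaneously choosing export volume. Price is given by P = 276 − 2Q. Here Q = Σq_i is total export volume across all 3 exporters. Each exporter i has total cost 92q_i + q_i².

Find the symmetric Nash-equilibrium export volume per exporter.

18.4

A representative exporter's profit is π_i = q_i(276 − 2Q) − 92q_i − q_i², with Q = q_i + Σ_{j≠i} q_j.
First-order condition: 184 − 6q_i − 2Σ_{j≠i} q_j = 0.
Imposing symmetry (q_j = q for all j) turns Σ_{j≠i} q_j into 2q, so 184 = 10q and q = 18.4.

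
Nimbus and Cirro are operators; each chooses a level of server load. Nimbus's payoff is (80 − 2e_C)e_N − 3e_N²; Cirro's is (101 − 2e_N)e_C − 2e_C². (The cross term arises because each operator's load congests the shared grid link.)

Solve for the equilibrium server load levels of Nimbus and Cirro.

5.9, 22.3

Expanding Nimbus's payoff: 80e_N − 2e_Ce_N − 3e_N².
∂π/∂e_N = 80 − 2e_C − 6e_N = 0, so e_N = 40/3 − (1/3)e_C.
Likewise for Cirro: e_C = 25.25 − 0.5e_N.
Solving the two reaction functions simultaneously: (1 − (−1/3)(−0.5))e_N = 40/3 − (1/3)·25.25, so (5/6)e_N = 59/12 and e_N = 5.9.
Then e_C = 25.25 − 0.5·5.9 = 22.3.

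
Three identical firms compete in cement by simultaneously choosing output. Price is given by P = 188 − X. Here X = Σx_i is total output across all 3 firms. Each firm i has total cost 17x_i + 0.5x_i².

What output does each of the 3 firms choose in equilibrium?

A representative firm's profit is π_i = x_i(188 − X) − 17x_i − 0.5x_i², with X = x_i + Σ_{j≠i} x_j.
First-order condition: 171 − 3x_i − Σ_{j≠i} x_j = 0.
Imposing symmetry (x_j = x for all j) turns Σ_{j≠i} x_j into 2x, so 171 = 5x and x = 34.2.

34.2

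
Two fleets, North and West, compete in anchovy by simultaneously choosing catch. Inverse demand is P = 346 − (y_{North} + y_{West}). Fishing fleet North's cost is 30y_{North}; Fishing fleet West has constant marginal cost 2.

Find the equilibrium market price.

Fishing fleet North's profit: π = y_{North}(346 − (y_{North} + y_{West})) − 30y_{North}.
∂π/∂y_{North} = 316 − 2y_{North} − y_{West} = 0, so y_{North} = 158 − 0.5y_{West}.
By the same steps for West: y_{West} = 172 − 0.5y_{North}.
Substituting the second reaction function into the first: y_{North} = 158 − 0.5(172 − 0.5y_{North}), which gives 0.75y_{North} = 72 ⇒ y_{North} = 96.
Then y_{West} = 172 − 0.5·96 = 124.
Equilibrium price: P = 346 − 220 = 126.

126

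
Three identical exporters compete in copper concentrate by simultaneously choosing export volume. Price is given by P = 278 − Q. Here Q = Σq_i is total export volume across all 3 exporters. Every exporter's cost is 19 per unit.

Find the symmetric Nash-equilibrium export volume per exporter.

A representative exporter's profit is π_i = q_i(278 − Q) − 19q_i, with Q = q_i + Σ_{j≠i} q_j.
First-order condition: 259 − 2q_i − Σ_{j≠i} q_j = 0.
With identical exporters, set every q_j = q: then 259 − 2q − 2q = 0, i.e. q = 259/4 = 64.75.

64.75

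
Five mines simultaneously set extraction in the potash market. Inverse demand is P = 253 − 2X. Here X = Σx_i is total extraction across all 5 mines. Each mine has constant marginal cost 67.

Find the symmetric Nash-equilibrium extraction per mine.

A representative mine's profit is π_i = x_i(253 − 2X) − 67x_i, with X = x_i + Σ_{j≠i} x_j.
First-order condition: 186 − 4x_i − 2Σ_{j≠i} x_j = 0.
In a symmetric equilibrium every mine chooses the same x, so Σ_{j≠i} x_j = 4x. The condition becomes 186 − 12x = 0, giving x = 186/12 = 15.5.

15.5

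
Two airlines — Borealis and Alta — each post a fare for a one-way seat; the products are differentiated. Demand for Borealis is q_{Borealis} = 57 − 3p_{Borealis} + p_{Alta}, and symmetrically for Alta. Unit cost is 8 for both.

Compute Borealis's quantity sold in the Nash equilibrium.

Borealis's profit: π = (p_{Borealis} − 8)(57 − 3p_{Borealis} + p_{Alta}).
∂π/∂p_{Borealis} = 81 − 6p_{Borealis} + p_{Alta} = 0 ⇒ p_{Borealis} = 13.5 + (1/6)p_{Alta}.
By symmetry p_{Alta} = p_{Borealis}; substituting into the reaction function, (5/6)p_{Borealis} = 13.5 and p_{Borealis} = 16.2.
q_{Borealis} = 57 − 3·16.2 + 16.2 = 24.6.

24.6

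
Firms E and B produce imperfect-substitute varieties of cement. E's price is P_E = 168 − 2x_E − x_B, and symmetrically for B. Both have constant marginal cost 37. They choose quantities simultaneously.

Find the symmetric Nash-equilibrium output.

26.2

Firm E's profit: π = x_E(168 − 2x_E − x_B) − 37x_E.
∂π/∂x_E = 131 − 4x_E − x_B = 0 ⇒ x_E = 32.75 − 0.25x_B.
The game is symmetric, so in equilibrium x_B = x_E: the reaction function gives 1.25x_E = 32.75, hence x_E = 26.2.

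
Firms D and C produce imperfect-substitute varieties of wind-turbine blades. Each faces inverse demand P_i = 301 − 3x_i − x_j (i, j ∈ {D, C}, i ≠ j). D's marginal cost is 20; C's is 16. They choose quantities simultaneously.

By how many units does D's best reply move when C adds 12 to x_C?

Firm D's profit: π = x_D(301 − 3x_D − x_C) − 20x_D.
∂π/∂x_D = 281 − 6x_D − x_C = 0 ⇒ x_D = 281/6 − (1/6)x_C.
The reaction-function slope is −1/6, so a 12-unit rise in x_C moves x_D by −1/6 × 12 = −2. D's best response falls — the actions are strategic substitutes.

-2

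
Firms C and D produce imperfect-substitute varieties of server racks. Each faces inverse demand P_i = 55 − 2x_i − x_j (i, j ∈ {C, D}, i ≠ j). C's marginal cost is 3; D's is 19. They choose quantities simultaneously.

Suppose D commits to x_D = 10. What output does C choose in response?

Firm C's profit: π = x_C(55 − 2x_C − x_D) − 3x_C.
∂π/∂x_C = 52 − 4x_C − x_D = 0 ⇒ x_C = 13 − 0.25x_D.
At x_D = 10: x_C = 13 − 0.25·10 = 10.5.

10.5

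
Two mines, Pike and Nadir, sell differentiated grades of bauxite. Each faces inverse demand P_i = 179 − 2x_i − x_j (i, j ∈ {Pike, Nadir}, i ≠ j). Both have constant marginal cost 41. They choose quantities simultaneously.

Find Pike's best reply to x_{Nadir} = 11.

31.75

Mine Pike's profit: π = x_{Pike}(179 − 2x_{Pike} − x_{Nadir}) − 41x_{Pike}.
∂π/∂x_{Pike} = 138 − 4x_{Pike} − x_{Nadir} = 0 ⇒ x_{Pike} = 34.5 − 0.25x_{Nadir}.
At x_{Nadir} = 11: x_{Pike} = 34.5 − 0.25·11 = 31.75.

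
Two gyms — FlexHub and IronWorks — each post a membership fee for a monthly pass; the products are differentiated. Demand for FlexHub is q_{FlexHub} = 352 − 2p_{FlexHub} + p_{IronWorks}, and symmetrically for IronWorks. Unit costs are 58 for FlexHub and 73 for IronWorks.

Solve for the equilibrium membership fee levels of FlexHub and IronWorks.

158, 164

FlexHub's profit: π = (p_{FlexHub} − 58)(352 − 2p_{FlexHub} + p_{IronWorks}).
∂π/∂p_{FlexHub} = 468 − 4p_{FlexHub} + p_{IronWorks} = 0 ⇒ p_{FlexHub} = 117 + 0.25p_{IronWorks}.
Similarly p_{IronWorks} = 124.5 + 0.25p_{FlexHub}.
Substituting the second reaction function into the first: p_{FlexHub} = 117 + 0.25(124.5 + 0.25p_{FlexHub}), which gives 0.9375p_{FlexHub} = 148.125 ⇒ p_{FlexHub} = 158.
Then p_{IronWorks} = 124.5 + 0.25·158 = 164.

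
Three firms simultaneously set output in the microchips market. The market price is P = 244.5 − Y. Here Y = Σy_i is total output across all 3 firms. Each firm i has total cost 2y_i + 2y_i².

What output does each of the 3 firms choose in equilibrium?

30.3125

A representative firm's profit is π_i = y_i(244.5 − Y) − 2y_i − 2y_i², with Y = y_i + Σ_{j≠i} y_j.
First-order condition: 242.5 − 6y_i − Σ_{j≠i} y_j = 0.
In a symmetric equilibrium every firm chooses the same y, so Σ_{j≠i} y_j = 2y. The condition becomes 242.5 − 8y = 0, giving y = 242.5/8 = 30.3125.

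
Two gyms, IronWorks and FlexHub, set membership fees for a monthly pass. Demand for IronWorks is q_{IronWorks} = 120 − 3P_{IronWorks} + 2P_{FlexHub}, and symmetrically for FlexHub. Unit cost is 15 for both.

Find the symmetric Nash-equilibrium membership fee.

41.25

IronWorks's profit: π = (P_{IronWorks} − 15)(120 − 3P_{IronWorks} + 2P_{FlexHub}).
∂π/∂P_{IronWorks} = 165 − 6P_{IronWorks} + 2P_{FlexHub} = 0 ⇒ P_{IronWorks} = 27.5 + (1/3)P_{FlexHub}.
The game is symmetric, so in equilibrium P_{FlexHub} = P_{IronWorks}: the reaction function gives (2/3)P_{IronWorks} = 27.5, hence P_{IronWorks} = 41.25.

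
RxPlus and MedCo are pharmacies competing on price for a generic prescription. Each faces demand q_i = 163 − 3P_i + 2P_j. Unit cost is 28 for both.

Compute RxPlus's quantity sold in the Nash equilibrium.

101.25

RxPlus's profit: π = (P_{RxPlus} − 28)(163 − 3P_{RxPlus} + 2P_{MedCo}).
∂π/∂P_{RxPlus} = 247 − 6P_{RxPlus} + 2P_{MedCo} = 0 ⇒ P_{RxPlus} = 247/6 + (1/3)P_{MedCo}.
The game is symmetric, so in equilibrium P_{MedCo} = P_{RxPlus}: the reaction function gives (2/3)P_{RxPlus} = 247/6, hence P_{RxPlus} = 61.75.
q_{RxPlus} = 163 − 3·61.75 + 2·61.75 = 101.25.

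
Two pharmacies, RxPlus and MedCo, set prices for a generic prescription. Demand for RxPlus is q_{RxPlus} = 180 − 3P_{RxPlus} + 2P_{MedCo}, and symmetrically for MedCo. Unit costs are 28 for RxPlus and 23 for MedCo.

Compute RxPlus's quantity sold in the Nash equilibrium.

RxPlus's profit: π = (P_{RxPlus} − 28)(180 − 3P_{RxPlus} + 2P_{MedCo}).
∂π/∂P_{RxPlus} = 264 − 6P_{RxPlus} + 2P_{MedCo} = 0 ⇒ P_{RxPlus} = 44 + (1/3)P_{MedCo}.
Similarly P_{MedCo} = 41.5 + (1/3)P_{RxPlus}.
Substituting the second reaction function into the first: P_{RxPlus} = 44 + (1/3)(41.5 + (1/3)P_{RxPlus}), which gives (8/9)P_{RxPlus} = 347/6 ⇒ P_{RxPlus} = 65.0625.
Then P_{MedCo} = 41.5 + (1/3)·65.0625 = 63.1875.
q_{RxPlus} = 180 − 3·65.0625 + 2·63.1875 = 111.1875.

111.1875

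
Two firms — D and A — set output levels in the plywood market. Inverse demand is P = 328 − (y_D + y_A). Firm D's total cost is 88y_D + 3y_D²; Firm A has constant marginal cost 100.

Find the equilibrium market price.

205.6

Firm D's profit: π = y_D(328 − (y_D + y_A)) − 88y_D − 3y_D².
∂π/∂y_D = 240 − 8y_D − y_A = 0, so y_D = 30 − 0.125y_A.
For A: ∂π/∂y_A = 228 − 2y_A − y_D = 0 ⇒ y_A = 114 − 0.5y_D.
Substituting the second reaction function into the first: y_D = 30 − 0.125(114 − 0.5y_D), which gives 0.9375y_D = 15.75 ⇒ y_D = 16.8.
Then y_A = 114 − 0.5·16.8 = 105.6.
Equilibrium price: P = 328 − 122.4 = 205.6.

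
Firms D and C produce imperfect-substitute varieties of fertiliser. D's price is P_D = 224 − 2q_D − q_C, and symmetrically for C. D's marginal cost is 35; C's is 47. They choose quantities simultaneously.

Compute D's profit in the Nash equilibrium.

2979.92

Firm D's profit: π = q_D(224 − 2q_D − q_C) − 35q_D.
∂π/∂q_D = 189 − 4q_D − q_C = 0 ⇒ q_D = 47.25 − 0.25q_C.
Similarly q_C = 44.25 − 0.25q_D.
Solving the two reaction functions simultaneously: (1 − (−0.25)(−0.25))q_D = 47.25 − 0.25·44.25, so 0.9375q_D = 36.1875 and q_D = 38.6.
Then q_C = 44.25 − 0.25·38.6 = 34.6.
P_D = 224 − 2·38.6 − 34.6 = 112.2.
Profit = (112.2 − 35)·38.6 = 2979.92.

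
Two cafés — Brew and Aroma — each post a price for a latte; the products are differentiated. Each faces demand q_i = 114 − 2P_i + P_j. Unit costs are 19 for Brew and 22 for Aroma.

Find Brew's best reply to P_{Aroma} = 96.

62

Brew's profit: π = (P_{Brew} − 19)(114 − 2P_{Brew} + P_{Aroma}).
∂π/∂P_{Brew} = 152 − 4P_{Brew} + P_{Aroma} = 0 ⇒ P_{Brew} = 38 + 0.25P_{Aroma}.
At P_{Aroma} = 96: P_{Brew} = 38 + 0.25·96 = 62.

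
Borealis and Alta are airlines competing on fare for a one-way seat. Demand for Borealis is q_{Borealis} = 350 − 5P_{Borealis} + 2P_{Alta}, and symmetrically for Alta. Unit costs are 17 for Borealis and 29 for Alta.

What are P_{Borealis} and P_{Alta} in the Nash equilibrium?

55.625, 60.625

Borealis's profit: π = (P_{Borealis} − 17)(350 − 5P_{Borealis} + 2P_{Alta}).
∂π/∂P_{Borealis} = 435 − 10P_{Borealis} + 2P_{Alta} = 0 ⇒ P_{Borealis} = 43.5 + 0.2P_{Alta}.
Similarly P_{Alta} = 49.5 + 0.2P_{Borealis}.
Solving the two reaction functions simultaneously: (1 − (0.2)(0.2))P_{Borealis} = 43.5 + 0.2·49.5, so 0.96P_{Borealis} = 53.4 and P_{Borealis} = 55.625.
Then P_{Alta} = 49.5 + 0.2·55.625 = 60.625.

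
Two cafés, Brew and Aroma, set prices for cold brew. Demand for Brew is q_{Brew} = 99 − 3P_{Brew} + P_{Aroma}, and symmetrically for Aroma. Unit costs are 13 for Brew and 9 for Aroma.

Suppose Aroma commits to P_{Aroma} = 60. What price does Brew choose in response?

33

Brew's profit: π = (P_{Brew} − 13)(99 − 3P_{Brew} + P_{Aroma}).
∂π/∂P_{Brew} = 138 − 6P_{Brew} + P_{Aroma} = 0 ⇒ P_{Brew} = 23 + (1/6)P_{Aroma}.
At P_{Aroma} = 60: P_{Brew} = 23 + (1/6)·60 = 33.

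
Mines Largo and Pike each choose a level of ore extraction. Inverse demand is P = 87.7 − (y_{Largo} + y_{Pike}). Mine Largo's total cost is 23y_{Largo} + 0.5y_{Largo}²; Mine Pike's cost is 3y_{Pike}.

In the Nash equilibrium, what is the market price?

40.88

Mine Largo's profit: π = y_{Largo}(87.7 − (y_{Largo} + y_{Pike})) − 23y_{Largo} − 0.5y_{Largo}².
∂π/∂y_{Largo} = 64.7 − 3y_{Largo} − y_{Pike} = 0, so y_{Largo} = 647/30 − (1/3)y_{Pike}.
For Pike: ∂π/∂y_{Pike} = 84.7 − 2y_{Pike} − y_{Largo} = 0 ⇒ y_{Pike} = 42.35 − 0.5y_{Largo}.
Plugging y_{Pike} into Largo's best response: y_{Largo} = 647/30 − (1/3)(42.35 − 0.5y_{Largo}) ⇒ (5/6)y_{Largo} = 7.45, so y_{Largo} = 8.94.
Then y_{Pike} = 42.35 − 0.5·8.94 = 37.88.
Equilibrium price: P = 87.7 − 46.82 = 40.88.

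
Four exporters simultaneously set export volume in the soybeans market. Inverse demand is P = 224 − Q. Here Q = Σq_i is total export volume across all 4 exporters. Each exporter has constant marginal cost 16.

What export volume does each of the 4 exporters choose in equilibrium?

A representative exporter's profit is π_i = q_i(224 − Q) − 16q_i, with Q = q_i + Σ_{j≠i} q_j.
First-order condition: 208 − 2q_i − Σ_{j≠i} q_j = 0.
In a symmetric equilibrium every exporter chooses the same q, so Σ_{j≠i} q_j = 3q. The condition becomes 208 − 5q = 0, giving q = 208/5 = 41.6.

41.6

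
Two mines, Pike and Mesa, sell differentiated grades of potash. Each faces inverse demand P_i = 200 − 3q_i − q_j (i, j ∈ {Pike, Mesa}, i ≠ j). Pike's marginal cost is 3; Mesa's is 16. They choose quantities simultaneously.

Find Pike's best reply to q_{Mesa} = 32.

27.5

Mine Pike's profit: π = q_{Pike}(200 − 3q_{Pike} − q_{Mesa}) − 3q_{Pike}.
∂π/∂q_{Pike} = 197 − 6q_{Pike} − q_{Mesa} = 0 ⇒ q_{Pike} = 197/6 − (1/6)q_{Mesa}.
At q_{Mesa} = 32: q_{Pike} = 197/6 − (1/6)·32 = 27.5.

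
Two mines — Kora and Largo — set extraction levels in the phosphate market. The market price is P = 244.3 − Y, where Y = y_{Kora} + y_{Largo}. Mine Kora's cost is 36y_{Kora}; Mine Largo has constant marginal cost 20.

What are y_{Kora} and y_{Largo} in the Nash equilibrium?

64.1, 80.1

Mine Kora's profit: π = y_{Kora}(244.3 − (y_{Kora} + y_{Largo})) − 36y_{Kora}.
∂π/∂y_{Kora} = 208.3 − 2y_{Kora} − y_{Largo} = 0, so y_{Kora} = 104.15 − 0.5y_{Largo}.
By the same steps for Largo: y_{Largo} = 112.15 − 0.5y_{Kora}.
Substituting the second reaction function into the first: y_{Kora} = 104.15 − 0.5(112.15 − 0.5y_{Kora}), which gives 0.75y_{Kora} = 48.075 ⇒ y_{Kora} = 64.1.
Then y_{Largo} = 112.15 − 0.5·64.1 = 80.1.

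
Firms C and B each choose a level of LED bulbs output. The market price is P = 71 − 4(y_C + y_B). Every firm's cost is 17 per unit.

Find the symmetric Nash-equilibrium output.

4.5

Firm C's profit: π = y_C(71 − 4(y_C + y_B)) − 17y_C.
∂π/∂y_C = 54 − 8y_C − 4y_B = 0, so y_C = 6.75 − 0.5y_B.
The game is symmetric, so in equilibrium y_B = y_C: the reaction function gives 1.5y_C = 6.75, hence y_C = 4.5.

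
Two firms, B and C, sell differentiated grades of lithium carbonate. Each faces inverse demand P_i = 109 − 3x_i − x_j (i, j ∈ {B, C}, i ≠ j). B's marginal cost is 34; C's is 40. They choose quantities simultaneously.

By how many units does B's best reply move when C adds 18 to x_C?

-3

Firm B's profit: π = x_B(109 − 3x_B − x_C) − 34x_B.
∂π/∂x_B = 75 − 6x_B − x_C = 0 ⇒ x_B = 12.5 − (1/6)x_C.
The reaction-function slope is −1/6, so an 18-unit rise in x_C moves x_B by −1/6 × 18 = −3. B's best response falls — the actions are strategic substitutes.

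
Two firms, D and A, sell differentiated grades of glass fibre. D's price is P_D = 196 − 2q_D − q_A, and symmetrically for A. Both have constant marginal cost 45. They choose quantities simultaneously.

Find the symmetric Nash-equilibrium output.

30.2

Firm D's profit: π = q_D(196 − 2q_D − q_A) − 45q_D.
∂π/∂q_D = 151 − 4q_D − q_A = 0 ⇒ q_D = 37.75 − 0.25q_A.
Setting q_D = q_A in the reaction function: q_D = 37.75 − 0.25q_D, so q_D = 37.75 / 1.25 = 30.2.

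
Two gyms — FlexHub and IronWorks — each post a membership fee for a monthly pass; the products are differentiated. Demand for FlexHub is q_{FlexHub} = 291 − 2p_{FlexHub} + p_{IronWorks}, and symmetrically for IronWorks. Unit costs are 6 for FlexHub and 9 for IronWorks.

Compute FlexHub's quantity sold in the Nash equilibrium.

FlexHub's profit: π = (p_{FlexHub} − 6)(291 − 2p_{FlexHub} + p_{IronWorks}).
∂π/∂p_{FlexHub} = 303 − 4p_{FlexHub} + p_{IronWorks} = 0 ⇒ p_{FlexHub} = 75.75 + 0.25p_{IronWorks}.
Similarly p_{IronWorks} = 77.25 + 0.25p_{FlexHub}.
Substituting the second reaction function into the first: p_{FlexHub} = 75.75 + 0.25(77.25 + 0.25p_{FlexHub}), which gives 0.9375p_{FlexHub} = 95.0625 ⇒ p_{FlexHub} = 101.4.
Then p_{IronWorks} = 77.25 + 0.25·101.4 = 102.6.
q_{FlexHub} = 291 − 2·101.4 + 102.6 = 190.8.

190.8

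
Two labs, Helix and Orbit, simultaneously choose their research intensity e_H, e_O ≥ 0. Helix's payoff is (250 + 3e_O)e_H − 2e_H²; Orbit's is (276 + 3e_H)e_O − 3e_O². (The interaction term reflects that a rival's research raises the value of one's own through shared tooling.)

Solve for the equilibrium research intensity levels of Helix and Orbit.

155.2, 123.6

Expanding Helix's payoff: 250e_H + 3e_Oe_H − 2e_H².
∂π/∂e_H = 250 + 3e_O − 4e_H = 0, so e_H = 62.5 + 0.75e_O.
Likewise for Orbit: e_O = 46 + 0.5e_H.
Plugging e_O into Helix's best response: e_H = 62.5 + 0.75(46 + 0.5e_H) ⇒ 0.625e_H = 97, so e_H = 155.2.
Then e_O = 46 + 0.5·155.2 = 123.6.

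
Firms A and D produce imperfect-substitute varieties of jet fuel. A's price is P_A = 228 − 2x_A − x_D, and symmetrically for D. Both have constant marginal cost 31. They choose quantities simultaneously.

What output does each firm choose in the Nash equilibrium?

Firm A's profit: π = x_A(228 − 2x_A − x_D) − 31x_A.
∂π/∂x_A = 197 − 4x_A − x_D = 0 ⇒ x_A = 49.25 − 0.25x_D.
By symmetry x_D = x_A; substituting into the reaction function, 1.25x_A = 49.25 and x_A = 39.4.

39.4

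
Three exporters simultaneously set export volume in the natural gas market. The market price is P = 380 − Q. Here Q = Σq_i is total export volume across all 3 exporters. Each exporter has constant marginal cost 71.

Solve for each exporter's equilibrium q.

A representative exporter's profit is π_i = q_i(380 − Q) − 71q_i, with Q = q_i + Σ_{j≠i} q_j.
First-order condition: 309 − 2q_i − Σ_{j≠i} q_j = 0.
In a symmetric equilibrium every exporter chooses the same q, so Σ_{j≠i} q_j = 2q. The condition becomes 309 − 4q = 0, giving q = 309/4 = 77.25.

77.25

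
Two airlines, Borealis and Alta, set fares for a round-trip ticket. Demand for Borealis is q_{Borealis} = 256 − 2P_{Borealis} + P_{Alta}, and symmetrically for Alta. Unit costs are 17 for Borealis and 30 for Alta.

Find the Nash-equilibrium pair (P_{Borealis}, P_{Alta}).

Borealis's profit: π = (P_{Borealis} − 17)(256 − 2P_{Borealis} + P_{Alta}).
∂π/∂P_{Borealis} = 290 − 4P_{Borealis} + P_{Alta} = 0 ⇒ P_{Borealis} = 72.5 + 0.25P_{Alta}.
Similarly P_{Alta} = 79 + 0.25P_{Borealis}.
Plugging P_{Alta} into Borealis's best response: P_{Borealis} = 72.5 + 0.25(79 + 0.25P_{Borealis}) ⇒ 0.9375P_{Borealis} = 92.25, so P_{Borealis} = 98.4.
Then P_{Alta} = 79 + 0.25·98.4 = 103.6.

98.4, 103.6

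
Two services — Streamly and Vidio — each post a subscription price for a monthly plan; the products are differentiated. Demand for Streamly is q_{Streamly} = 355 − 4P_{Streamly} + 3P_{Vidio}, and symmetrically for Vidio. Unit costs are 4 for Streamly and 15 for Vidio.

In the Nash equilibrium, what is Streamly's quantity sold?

Streamly's profit: π = (P_{Streamly} − 4)(355 − 4P_{Streamly} + 3P_{Vidio}).
∂π/∂P_{Streamly} = 371 − 8P_{Streamly} + 3P_{Vidio} = 0 ⇒ P_{Streamly} = 46.375 + 0.375P_{Vidio}.
Similarly P_{Vidio} = 51.875 + 0.375P_{Streamly}.
Substituting the second reaction function into the first: P_{Streamly} = 46.375 + 0.375(51.875 + 0.375P_{Streamly}), which gives (55/64)P_{Streamly} = 4213/64 ⇒ P_{Streamly} = 76.6.
Then P_{Vidio} = 51.875 + 0.375·76.6 = 80.6.
q_{Streamly} = 355 − 4·76.6 + 3·80.6 = 290.4.

290.4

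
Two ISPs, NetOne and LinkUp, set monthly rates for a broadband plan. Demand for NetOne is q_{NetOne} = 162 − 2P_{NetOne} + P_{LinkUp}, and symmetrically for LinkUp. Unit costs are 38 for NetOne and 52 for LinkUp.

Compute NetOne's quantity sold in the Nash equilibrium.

NetOne's profit: π = (P_{NetOne} − 38)(162 − 2P_{NetOne} + P_{LinkUp}).
∂π/∂P_{NetOne} = 238 − 4P_{NetOne} + P_{LinkUp} = 0 ⇒ P_{NetOne} = 59.5 + 0.25P_{LinkUp}.
Similarly P_{LinkUp} = 66.5 + 0.25P_{NetOne}.
Solving the two reaction functions simultaneously: (1 − (0.25)(0.25))P_{NetOne} = 59.5 + 0.25·66.5, so 0.9375P_{NetOne} = 76.125 and P_{NetOne} = 81.2.
Then P_{LinkUp} = 66.5 + 0.25·81.2 = 86.8.
q_{NetOne} = 162 − 2·81.2 + 86.8 = 86.4.

86.4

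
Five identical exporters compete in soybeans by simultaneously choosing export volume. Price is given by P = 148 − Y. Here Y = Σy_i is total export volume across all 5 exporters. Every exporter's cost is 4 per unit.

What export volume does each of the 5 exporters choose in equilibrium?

24

A representative exporter's profit is π_i = y_i(148 − Y) − 4y_i, with Y = y_i + Σ_{j≠i} y_j.
First-order condition: 144 − 2y_i − Σ_{j≠i} y_j = 0.
Imposing symmetry (y_j = y for all j) turns Σ_{j≠i} y_j into 4y, so 144 = 6y and y = 24.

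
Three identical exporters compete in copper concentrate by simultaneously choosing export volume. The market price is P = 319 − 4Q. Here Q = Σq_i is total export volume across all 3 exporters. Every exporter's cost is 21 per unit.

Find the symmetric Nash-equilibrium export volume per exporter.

18.625

A representative exporter's profit is π_i = q_i(319 − 4Q) − 21q_i, with Q = q_i + Σ_{j≠i} q_j.
First-order condition: 298 − 8q_i − 4Σ_{j≠i} q_j = 0.
In a symmetric equilibrium every exporter chooses the same q, so Σ_{j≠i} q_j = 2q. The condition becomes 298 − 16q = 0, giving q = 298/16 = 18.625.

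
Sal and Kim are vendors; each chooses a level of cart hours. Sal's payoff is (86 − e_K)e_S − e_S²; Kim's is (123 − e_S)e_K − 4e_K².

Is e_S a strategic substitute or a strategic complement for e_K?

Expanding Sal's payoff: 86e_S − e_Ke_S − e_S².
∂π/∂e_S = 86 − e_K − 2e_S = 0, so e_S = 43 − 0.5e_K.
The best-response slope de_S/de_K = −0.5 < 0: the reaction function is downward-sloping, so the choices are strategic substitutes.

strategic substitutes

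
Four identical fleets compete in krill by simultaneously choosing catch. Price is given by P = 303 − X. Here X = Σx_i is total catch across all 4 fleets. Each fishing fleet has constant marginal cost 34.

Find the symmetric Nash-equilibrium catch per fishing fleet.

A representative fishing fleet's profit is π_i = x_i(303 − X) − 34x_i, with X = x_i + Σ_{j≠i} x_j.
First-order condition: 269 − 2x_i − Σ_{j≠i} x_j = 0.
Imposing symmetry (x_j = x for all j) turns Σ_{j≠i} x_j into 3x, so 269 = 5x and x = 53.8.

53.8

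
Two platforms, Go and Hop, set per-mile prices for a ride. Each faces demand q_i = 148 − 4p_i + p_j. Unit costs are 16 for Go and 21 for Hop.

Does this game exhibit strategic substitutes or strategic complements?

strategic complements

Go's profit: π = (p_{Go} − 16)(148 − 4p_{Go} + p_{Hop}).
∂π/∂p_{Go} = 212 − 8p_{Go} + p_{Hop} = 0 ⇒ p_{Go} = 26.5 + 0.125p_{Hop}.
The best-response slope dp_{Go}/dp_{Hop} = 0.125 > 0: the reaction function is upward-sloping, so the choices are strategic complements.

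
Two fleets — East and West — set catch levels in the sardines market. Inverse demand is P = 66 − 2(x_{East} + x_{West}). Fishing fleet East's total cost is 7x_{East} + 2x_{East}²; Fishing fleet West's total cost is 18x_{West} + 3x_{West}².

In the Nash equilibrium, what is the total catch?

Fishing fleet East's profit: π = x_{East}(66 − 2(x_{East} + x_{West})) − 7x_{East} − 2x_{East}².
∂π/∂x_{East} = 59 − 8x_{East} − 2x_{West} = 0, so x_{East} = 7.375 − 0.25x_{West}.
For West: ∂π/∂x_{West} = 48 − 10x_{West} − 2x_{East} = 0 ⇒ x_{West} = 4.8 − 0.2x_{East}.
Plugging x_{West} into East's best response: x_{East} = 7.375 − 0.25(4.8 − 0.2x_{East}) ⇒ 0.95x_{East} = 6.175, so x_{East} = 6.5.
Then x_{West} = 4.8 − 0.2·6.5 = 3.5.
Total catch: 6.5 + 3.5 = 10.

10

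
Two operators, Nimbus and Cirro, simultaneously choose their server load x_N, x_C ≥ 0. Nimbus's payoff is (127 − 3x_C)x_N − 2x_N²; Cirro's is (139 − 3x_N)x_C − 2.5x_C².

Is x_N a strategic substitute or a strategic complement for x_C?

strategic substitutes

Expanding Nimbus's payoff: 127x_N − 3x_Cx_N − 2x_N².
∂π/∂x_N = 127 − 3x_C − 4x_N = 0, so x_N = 31.75 − 0.75x_C.
The best-response slope dx_N/dx_C = −0.75 < 0: the reaction function is downward-sloping, so the choices are strategic substitutes.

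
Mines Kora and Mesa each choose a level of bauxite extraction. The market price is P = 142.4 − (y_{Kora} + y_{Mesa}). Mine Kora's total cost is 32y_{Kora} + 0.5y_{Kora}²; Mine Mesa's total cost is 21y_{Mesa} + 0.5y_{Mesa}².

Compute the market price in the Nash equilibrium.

Mine Kora's profit: π = y_{Kora}(142.4 − (y_{Kora} + y_{Mesa})) − 32y_{Kora} − 0.5y_{Kora}².
∂π/∂y_{Kora} = 110.4 − 3y_{Kora} − y_{Mesa} = 0, so y_{Kora} = 36.8 − (1/3)y_{Mesa}.
By the same steps for Mesa: y_{Mesa} = 607/15 − (1/3)y_{Kora}.
Substituting the second reaction function into the first: y_{Kora} = 36.8 − (1/3)(607/15 − (1/3)y_{Kora}), which gives (8/9)y_{Kora} = 1049/45 ⇒ y_{Kora} = 26.225.
Then y_{Mesa} = 607/15 − (1/3)·26.225 = 31.725.
Equilibrium price: P = 142.4 − 57.95 = 84.45.

84.45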